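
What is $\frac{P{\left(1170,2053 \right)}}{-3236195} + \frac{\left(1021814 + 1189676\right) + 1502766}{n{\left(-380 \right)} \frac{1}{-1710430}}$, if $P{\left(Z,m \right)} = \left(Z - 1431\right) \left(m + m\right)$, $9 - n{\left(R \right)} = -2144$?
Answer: $- \frac{20559465572095148702}{6967527835} \approx -2.9508 \cdot 10^{9}$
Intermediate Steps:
$n{\left(R \right)} = 2153$ ($n{\left(R \right)} = 9 - -2144 = 9 + 2144 = 2153$)
$P{\left(Z,m \right)} = 2 m \left(-1431 + Z\right)$ ($P{\left(Z,m \right)} = \left(-1431 + Z\right) 2 m = 2 m \left(-1431 + Z\right)$)
$\frac{P{\left(1170,2053 \right)}}{-3236195} + \frac{\left(1021814 + 1189676\right) + 1502766}{n{\left(-380 \right)} \frac{1}{-1710430}} = \frac{2 \cdot 2053 \left(-1431 + 1170\right)}{-3236195} + \frac{\left(1021814 + 1189676\right) + 1502766}{2153 \frac{1}{-1710430}} = 2 \cdot 2053 \left(-261\right) \left(- \frac{1}{3236195}\right) + \frac{2211490 + 1502766}{2153 \left(- \frac{1}{1710430}\right)} = \left(-1071666\right) \left(- \frac{1}{3236195}\right) + \frac{3714256}{- \frac{2153}{1710430}} = \frac{1071666}{3236195} + 3714256 \left(- \frac{1710430}{2153}\right) = \frac{1071666}{3236195} - \frac{6352974890080}{2153} = - \frac{20559465572095148702}{6967527835}$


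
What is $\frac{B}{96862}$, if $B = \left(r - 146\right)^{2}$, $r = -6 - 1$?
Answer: $\frac{23409}{96862} \approx 0.24167$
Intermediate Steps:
$r = -7$ ($r = -6 - 1 = -7$)
$B = 23409$ ($B = \left(-7 - 146\right)^{2} = \left(-153\right)^{2} = 23409$)
$\frac{B}{96862} = \frac{23409}{96862}$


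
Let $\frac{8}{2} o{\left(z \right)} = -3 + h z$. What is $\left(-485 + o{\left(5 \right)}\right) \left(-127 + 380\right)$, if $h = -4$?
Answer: $- \frac{496639}{4} \approx -1.2416 \cdot 10^{5}$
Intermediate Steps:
$o{\left(z \right)} = - \frac{3}{4} - z$ ($o{\left(z \right)} = \frac{-3 - 4 z}{4} = - \frac{3}{4} - z$)
$\left(-485 + o{\left(5 \right)}\right) \left(-127 + 380\right) = \left(-485 - \frac{23}{4}\right) \left(-127 + 380\right) = \left(-485 - \frac{23}{4}\right) 253 = \left(- \frac{1963}{4}\right) 253 = - \frac{496639}{4}$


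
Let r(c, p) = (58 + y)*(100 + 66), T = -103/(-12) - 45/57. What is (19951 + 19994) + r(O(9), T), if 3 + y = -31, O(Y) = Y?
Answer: 43929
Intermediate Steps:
T = 1777/228 (T = -103*(-1/12) - 45*1/57 = 103/12 - 15/19 = 1777/228 ≈ 7.7939)
y = -34 (y = -3 - 31 = -34)
r(c, p) = 3984 (r(c, p) = (58 - 34)*(100 + 66) = 24*166 = 3984)
(19951 + 19994) + r(O(9), T) = (19951 + 19994) + 3984 = 39945 + 3984 = 43929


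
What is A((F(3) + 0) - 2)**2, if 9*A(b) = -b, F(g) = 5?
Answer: 1/9 ≈ 0.11111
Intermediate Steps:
A(b) = -b/9 (A(b) = (-b)/9 = -b/9)
A((F(3) + 0) - 2)**2 = (-((5 + 0) - 2)/9)**2 = (-(5 - 2)/9)**2 = (-1/9*3)**2 = (-1/3)**2 = 1/9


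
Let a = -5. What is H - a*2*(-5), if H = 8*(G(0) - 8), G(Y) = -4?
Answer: -146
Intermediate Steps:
H = -96 (H = 8*(-4 - 8) = 8*(-12) = -96)
H - a*2*(-5) = -96 - (-5*2)*(-5) = -96 - (-10)*(-5) = -96 - 1*50 = -96 - 50 = -146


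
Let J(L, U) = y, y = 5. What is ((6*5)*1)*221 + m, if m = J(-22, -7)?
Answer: 6635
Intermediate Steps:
J(L, U) = 5
m = 5
((6*5)*1)*221 + m = ((6*5)*1)*221 + 5 = (30*1)*221 + 5 = 30*221 + 5 = 6630 + 5 = 6635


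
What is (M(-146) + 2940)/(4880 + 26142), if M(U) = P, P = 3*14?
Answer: 1491/15511 ≈ 0.096125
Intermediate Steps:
P = 42
M(U) = 42
(M(-146) + 2940)/(4880 + 26142) = (42 + 2940)/(4880 + 26142) = 2982/31022 = 2982*(1/31022) = 1491/15511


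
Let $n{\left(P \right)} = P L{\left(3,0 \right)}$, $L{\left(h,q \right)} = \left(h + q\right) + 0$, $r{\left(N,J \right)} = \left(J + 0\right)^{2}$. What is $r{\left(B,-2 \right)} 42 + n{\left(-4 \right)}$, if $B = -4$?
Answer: $156$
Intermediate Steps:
$r{\left(N,J \right)} = J^{2}$
$L{\left(h,q \right)} = h + q$
$n{\left(P \right)} = 3 P$ ($n{\left(P \right)} = P \left(3 + 0\right) = P 3 = 3 P$)
$r{\left(B,-2 \right)} 42 + n{\left(-4 \right)} = \left(-2\right)^{2} \cdot 42 + 3 \left(-4\right) = 4 \cdot 42 - 12 = 168 - 12 = 156$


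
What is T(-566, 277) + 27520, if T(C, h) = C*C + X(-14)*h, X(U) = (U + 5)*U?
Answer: 382778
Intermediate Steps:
X(U) = U*(5 + U) (X(U) = (5 + U)*U = U*(5 + U))
T(C, h) = C² + 126*h (T(C, h) = C*C + (-14*(5 - 14))*h = C² + (-14*(-9))*h = C² + 126*h)
T(-566, 277) + 27520 = ((-566)² + 126*277) + 27520 = (320356 + 34902) + 27520 = 355258 + 27520 = 382778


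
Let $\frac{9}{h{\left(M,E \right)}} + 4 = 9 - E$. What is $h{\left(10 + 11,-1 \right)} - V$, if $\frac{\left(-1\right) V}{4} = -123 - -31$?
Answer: $- \frac{733}{2} \approx -366.5$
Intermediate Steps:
$V = 368$ ($V = - 4 \left(-123 - -31\right) = - 4 \left(-123 + 31\right) = \left(-4\right) \left(-92\right) = 368$)
$h{\left(M,E \right)} = \frac{9}{5 - E}$ ($h{\left(M,E \right)} = \frac{9}{-4 - \left(-9 + E\right)} = \frac{9}{5 - E}$)
$h{\left(10 + 11,-1 \right)} - V = - \frac{9}{-5 - 1} - 368 = - \frac{9}{-6} - 368 = \left(-9\right) \left(- \frac{1}{6}\right) - 368 = \frac{3}{2} - 368 = - \frac{733}{2}$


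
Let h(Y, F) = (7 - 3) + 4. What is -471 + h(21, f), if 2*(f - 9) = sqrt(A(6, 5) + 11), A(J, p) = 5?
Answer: -463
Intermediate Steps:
f = 11 (f = 9 + sqrt(5 + 11)/2 = 9 + sqrt(16)/2 = 9 + (1/2)*4 = 9 + 2 = 11)
h(Y, F) = 8 (h(Y, F) = 4 + 4 = 8)
-471 + h(21, f) = -471 + 8 = -463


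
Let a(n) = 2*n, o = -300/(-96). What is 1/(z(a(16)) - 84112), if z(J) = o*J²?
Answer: -1/80912 ≈ -1.2359e-5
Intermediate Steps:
o = 25/8 (o = -300*(-1/96) = 25/8 ≈ 3.1250)
z(J) = 25*J²/8
1/(z(a(16)) - 84112) = 1/(25*(2*16)²/8 - 84112) = 1/((25/8)*32² - 84112) = 1/((25/8)*1024 - 84112) = 1/(3200 - 84112) = 1/(-80912) = -1/80912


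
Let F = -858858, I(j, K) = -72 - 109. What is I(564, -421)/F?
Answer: 181/858858 ≈ 0.00021075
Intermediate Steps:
I(j, K) = -181
I(564, -421)/F = -181/(-858858) = -181*(-1/858858) = 181/858858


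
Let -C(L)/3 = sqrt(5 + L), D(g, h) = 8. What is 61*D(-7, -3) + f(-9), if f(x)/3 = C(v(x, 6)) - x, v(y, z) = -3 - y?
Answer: 515 - 9*sqrt(11) ≈ 485.15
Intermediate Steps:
C(L) = -3*sqrt(5 + L)
f(x) = -9*sqrt(2 - x) - 3*x (f(x) = 3*(-3*sqrt(5 + (-3 - x)) - x) = 3*(-3*sqrt(2 - x) - x) = 3*(-x - 3*sqrt(2 - x)) = -9*sqrt(2 - x) - 3*x)
61*D(-7, -3) + f(-9) = 61*8 + (-9*sqrt(2 - 1*(-9)) - 3*(-9)) = 488 + (-9*sqrt(2 + 9) + 27) = 488 + (-9*sqrt(11) + 27) = 488 + (27 - 9*sqrt(11)) = 515 - 9*sqrt(11)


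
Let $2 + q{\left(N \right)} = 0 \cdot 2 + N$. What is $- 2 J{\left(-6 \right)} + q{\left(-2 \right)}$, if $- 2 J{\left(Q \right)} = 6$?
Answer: $2$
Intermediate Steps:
$q{\left(N \right)} = -2 + N$ ($q{\left(N \right)} = -2 + \left(0 \cdot 2 + N\right) = -2 + \left(0 + N\right) = -2 + N$)
$J{\left(Q \right)} = -3$ ($J{\left(Q \right)} = \left(- \frac{1}{2}\right) 6 = -3$)
$- 2 J{\left(-6 \right)} + q{\left(-2 \right)} = \left(-2\right) \left(-3\right) - 4 = 6 - 4 = 2$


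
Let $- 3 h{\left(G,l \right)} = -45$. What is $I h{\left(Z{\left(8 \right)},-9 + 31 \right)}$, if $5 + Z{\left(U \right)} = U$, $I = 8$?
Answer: $120$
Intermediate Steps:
$Z{\left(U \right)} = -5 + U$
$h{\left(G,l \right)} = 15$ ($h{\left(G,l \right)} = \left(- \frac{1}{3}\right) \left(-45\right) = 15$)
$I h{\left(Z{\left(8 \right)},-9 + 31 \right)} = 8 \cdot 15 = 120$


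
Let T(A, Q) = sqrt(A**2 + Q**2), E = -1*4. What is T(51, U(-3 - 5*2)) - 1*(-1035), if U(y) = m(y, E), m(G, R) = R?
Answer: 1035 + sqrt(2617) ≈ 1086.2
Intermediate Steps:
E = -4
U(y) = -4
T(51, U(-3 - 5*2)) - 1*(-1035) = sqrt(51**2 + (-4)**2) - 1*(-1035) = sqrt(2601 + 16) + 1035 = sqrt(2617) + 1035 = 1035 + sqrt(2617)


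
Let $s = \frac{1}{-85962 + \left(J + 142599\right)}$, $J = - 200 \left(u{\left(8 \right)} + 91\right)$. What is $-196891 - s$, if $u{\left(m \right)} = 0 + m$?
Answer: $- \frac{7252873768}{36837} \approx -1.9689 \cdot 10^{5}$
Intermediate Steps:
$u{\left(m \right)} = m$
$J = -19800$ ($J = - 200 \left(8 + 91\right) = \left(-200\right) 99 = -19800$)
$s = \frac{1}{36837}$ ($s = \frac{1}{-85962 + \left(-19800 + 142599\right)} = \frac{1}{-85962 + 122799} = \frac{1}{36837} \approx 2.7147 \cdot 10^{-5}$)
$-196891 - s = -196891 - \frac{1}{36837} = - \frac{7252873768}{36837}$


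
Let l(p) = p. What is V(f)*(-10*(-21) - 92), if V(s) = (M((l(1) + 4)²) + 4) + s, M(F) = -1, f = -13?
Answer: -1180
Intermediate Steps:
V(s) = 3 + s (V(s) = (-1 + 4) + s = 3 + s)
V(f)*(-10*(-21) - 92) = (3 - 13)*(-10*(-21) - 92) = -10*(210 - 92) = -10*118 = -1180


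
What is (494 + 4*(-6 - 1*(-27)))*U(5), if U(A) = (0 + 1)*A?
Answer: 2890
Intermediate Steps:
U(A) = A (U(A) = 1*A = A)
(494 + 4*(-6 - 1*(-27)))*U(5) = (494 + 4*(-6 - 1*(-27)))*5 = (494 + 4*(-6 + 27))*5 = (494 + 4*21)*5 = (494 + 84)*5 = 578*5 = 2890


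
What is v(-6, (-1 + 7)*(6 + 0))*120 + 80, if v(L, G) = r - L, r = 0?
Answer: 800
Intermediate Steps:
v(L, G) = -L (v(L, G) = 0 - L = -L)
v(-6, (-1 + 7)*(6 + 0))*120 + 80 = -1*(-6)*120 + 80 = 6*120 + 80 = 720 + 80 = 800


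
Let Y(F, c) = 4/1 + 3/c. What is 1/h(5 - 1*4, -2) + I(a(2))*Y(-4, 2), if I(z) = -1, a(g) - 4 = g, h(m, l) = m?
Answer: -9/2 ≈ -4.5000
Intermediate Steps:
a(g) = 4 + g
Y(F, c) = 4 + 3/c (Y(F, c) = 4*1 + 3/c = 4 + 3/c)
1/h(5 - 1*4, -2) + I(a(2))*Y(-4, 2) = 1/(5 - 1*4) - (4 + 3/2) = 1/(5 - 4) - (4 + 3*(½)) = 1/1 - (4 + 3/2) = 1 - 1*11/2 = 1 - 11/2 = -9/2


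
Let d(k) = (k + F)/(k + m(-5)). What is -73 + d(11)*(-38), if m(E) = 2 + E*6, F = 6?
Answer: -35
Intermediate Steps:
m(E) = 2 + 6*E
d(k) = (6 + k)/(-28 + k) (d(k) = (k + 6)/(k + (2 + 6*(-5))) = (6 + k)/(k + (2 - 30)) = (6 + k)/(k - 28) = (6 + k)/(-28 + k))
-73 + d(11)*(-38) = -73 + ((6 + 11)/(-28 + 11))*(-38) = -73 + (17/(-17))*(-38) = -73 - 1/17*17*(-38) = -73 - 1*(-38) = -73 + 38 = -35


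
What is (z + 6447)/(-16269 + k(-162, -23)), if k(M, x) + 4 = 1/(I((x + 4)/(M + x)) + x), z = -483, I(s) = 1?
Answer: -131208/358007 ≈ -0.36650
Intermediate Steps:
k(M, x) = -4 + 1/(1 + x)
(z + 6447)/(-16269 + k(-162, -23)) = (-483 + 6447)/(-16269 + (-3 - 4*(-23))/(1 - 23)) = 5964/(-16269 + (-3 + 92)/(-22)) = 5964/(-16269 - 1/22*89) = 5964/(-16269 - 89/22) = 5964/(-358007/22) = 5964*(-22/358007) = -131208/358007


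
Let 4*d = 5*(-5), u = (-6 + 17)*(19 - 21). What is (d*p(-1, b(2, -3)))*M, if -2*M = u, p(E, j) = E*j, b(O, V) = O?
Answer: 275/2 ≈ 137.50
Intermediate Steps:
u = -22 (u = 11*(-2) = -22)
M = 11 (M = -½*(-22) = 11)
d = -25/4 (d = (5*(-5))/4 = (¼)*(-25) = -25/4 ≈ -6.2500)
(d*p(-1, b(2, -3)))*M = -(-25)*2/4*11 = -25/4*(-2)*11 = (25/2)*11 = 275/2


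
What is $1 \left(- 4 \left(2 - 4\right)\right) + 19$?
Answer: $27$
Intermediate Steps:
$1 \left(- 4 \left(2 - 4\right)\right) + 19 = 1 \left(\left(-4\right) \left(-2\right)\right) + 19 = 1 \cdot 8 + 19 = 8 + 19 = 27$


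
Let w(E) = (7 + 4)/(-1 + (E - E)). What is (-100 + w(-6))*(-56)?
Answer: 6216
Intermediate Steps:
w(E) = -11 (w(E) = 11/(-1 + 0) = 11/(-1) = 11*(-1) = -11)
(-100 + w(-6))*(-56) = (-100 - 11)*(-56) = -111*(-56) = 6216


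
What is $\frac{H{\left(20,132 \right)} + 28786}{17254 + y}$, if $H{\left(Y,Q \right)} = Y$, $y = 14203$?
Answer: $\frac{28806}{31457} \approx 0.91573$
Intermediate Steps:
$\frac{H{\left(20,132 \right)} + 28786}{17254 + y} = \frac{20 + 28786}{17254 + 14203} = \frac{28806}{31457}$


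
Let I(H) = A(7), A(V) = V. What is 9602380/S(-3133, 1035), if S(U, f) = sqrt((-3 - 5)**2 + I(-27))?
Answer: 9602380*sqrt(71)/71 ≈ 1.1396e+6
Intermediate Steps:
I(H) = 7
S(U, f) = sqrt(71) (S(U, f) = sqrt((-3 - 5)**2 + 7) = sqrt((-8)**2 + 7) = sqrt(64 + 7) = sqrt(71))
9602380/S(-3133, 1035) = 9602380/(sqrt(71)) = 9602380*(sqrt(71)/71) = 9602380*sqrt(71)/71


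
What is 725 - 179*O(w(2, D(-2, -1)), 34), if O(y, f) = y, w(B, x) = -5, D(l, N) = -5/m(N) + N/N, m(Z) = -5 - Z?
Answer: 1620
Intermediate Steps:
D(l, N) = 1 - 5/(-5 - N) (D(l, N) = -5/(-5 - N) + N/N = -5/(-5 - N) + 1 = 1 - 5/(-5 - N))
725 - 179*O(w(2, D(-2, -1)), 34) = 725 - 179*(-5) = 725 + 895 = 1620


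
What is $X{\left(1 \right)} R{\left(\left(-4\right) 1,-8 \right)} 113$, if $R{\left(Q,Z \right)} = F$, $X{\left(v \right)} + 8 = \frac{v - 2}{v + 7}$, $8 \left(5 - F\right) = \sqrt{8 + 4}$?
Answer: $- \frac{36725}{8} + \frac{7345 \sqrt{3}}{32} \approx -4193.1$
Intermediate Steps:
$F = 5 - \frac{\sqrt{3}}{4}$ ($F = 5 - \frac{\sqrt{8 + 4}}{8} = 5 - \frac{\sqrt{12}}{8} = 5 - \frac{2 \sqrt{3}}{8} = 5 - \frac{\sqrt{3}}{4} \approx 4.567$)
$X{\left(v \right)} = -8 + \frac{-2 + v}{7 + v}$ ($X{\left(v \right)} = -8 + \frac{v - 2}{v + 7} = -8 + \frac{-2 + v}{7 + v}$)
$R{\left(Q,Z \right)} = 5 - \frac{\sqrt{3}}{4}$
$X{\left(1 \right)} R{\left(\left(-4\right) 1,-8 \right)} 113 = \frac{-58 - 7}{7 + 1} \left(5 - \frac{\sqrt{3}}{4}\right) 113 = \frac{-58 - 7}{8} \left(5 - \frac{\sqrt{3}}{4}\right) 113 = \frac{1}{8} \left(-65\right) \left(5 - \frac{\sqrt{3}}{4}\right) 113 = - \frac{65 \left(5 - \frac{\sqrt{3}}{4}\right)}{8} \cdot 113 = \left(- \frac{325}{8} + \frac{65 \sqrt{3}}{32}\right) 113 = - \frac{36725}{8} + \frac{7345 \sqrt{3}}{32}$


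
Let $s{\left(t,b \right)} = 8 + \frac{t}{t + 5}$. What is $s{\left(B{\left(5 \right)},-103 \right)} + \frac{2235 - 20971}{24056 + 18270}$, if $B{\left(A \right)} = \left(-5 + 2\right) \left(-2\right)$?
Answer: $\frac{1886274}{232793} \approx 8.1028$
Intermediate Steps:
$B{\left(A \right)} = 6$ ($B{\left(A \right)} = \left(-3\right) \left(-2\right) = 6$)
$s{\left(t,b \right)} = 8 + \frac{t}{5 + t}$
$s{\left(B{\left(5 \right)},-103 \right)} + \frac{2235 - 20971}{24056 + 18270} = \frac{40 + 9 \cdot 6}{5 + 6} + \frac{2235 - 20971}{24056 + 18270} = \frac{40 + 54}{11} - \frac{18736}{42326} = \frac{1}{11} \cdot 94 - \frac{9368}{21163} = \frac{94}{11} - \frac{9368}{21163} = \frac{1886274}{232793}$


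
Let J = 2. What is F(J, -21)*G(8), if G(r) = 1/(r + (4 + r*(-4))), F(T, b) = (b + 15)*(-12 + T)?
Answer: -3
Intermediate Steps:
F(T, b) = (-12 + T)*(15 + b) (F(T, b) = (15 + b)*(-12 + T) = (-12 + T)*(15 + b))
G(r) = 1/(4 - 3*r) (G(r) = 1/(r + (4 - 4*r)) = 1/(4 - 3*r))
F(J, -21)*G(8) = (-180 - 12*(-21) + 15*2 + 2*(-21))*(-1/(-4 + 3*8)) = (-180 + 252 + 30 - 42)*(-1/(-4 + 24)) = 60*(-1/20) = -3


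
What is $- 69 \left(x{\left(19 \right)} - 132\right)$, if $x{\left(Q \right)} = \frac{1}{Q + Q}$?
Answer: $\frac{346035}{38} \approx 9106.2$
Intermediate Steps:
$x{\left(Q \right)} = \frac{1}{2 Q}$
$- 69 \left(x{\left(19 \right)} - 132\right) = - 69 \left(\frac{1}{2 \cdot 19} - 132\right) = - 69 \left(\frac{1}{2} \cdot \frac{1}{19} - 132\right) = - 69 \left(\frac{1}{38} - 132\right) = \left(-69\right) \left(- \frac{5015}{38}\right) = \frac{346035}{38}$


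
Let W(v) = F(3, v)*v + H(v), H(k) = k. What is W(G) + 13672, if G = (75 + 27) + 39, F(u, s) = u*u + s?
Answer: 34963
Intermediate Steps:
F(u, s) = s + u² (F(u, s) = u² + s = s + u²)
G = 141 (G = 102 + 39 = 141)
W(v) = v + v*(9 + v) (W(v) = (v + 3²)*v + v = (v + 9)*v + v = (9 + v)*v + v = v*(9 + v) + v = v + v*(9 + v))
W(G) + 13672 = 141*(10 + 141) + 13672 = 141*151 + 13672 = 21291 + 13672 = 34963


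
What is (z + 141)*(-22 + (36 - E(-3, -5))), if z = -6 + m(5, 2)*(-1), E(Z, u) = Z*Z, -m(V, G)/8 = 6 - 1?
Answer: 875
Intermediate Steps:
m(V, G) = -40 (m(V, G) = -8*(6 - 1) = -8*5 = -40)
E(Z, u) = Z**2
z = 34 (z = -6 - 40*(-1) = -6 + 40 = 34)
(z + 141)*(-22 + (36 - E(-3, -5))) = (34 + 141)*(-22 + (36 - 1*(-3)**2)) = 175*(-22 + (36 - 1*9)) = 175*(-22 + (36 - 9)) = 175*(-22 + 27) = 175*5 = 875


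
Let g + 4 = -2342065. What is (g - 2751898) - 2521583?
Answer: -7615550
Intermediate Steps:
g = -2342069 (g = -4 - 2342065 = -2342069)
(g - 2751898) - 2521583 = (-2342069 - 2751898) - 2521583 = -5093967 - 2521583 = -7615550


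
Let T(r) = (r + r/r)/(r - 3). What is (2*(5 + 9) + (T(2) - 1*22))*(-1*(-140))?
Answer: 420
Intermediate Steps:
T(r) = (1 + r)/(-3 + r) (T(r) = (r + 1)/(-3 + r) = (1 + r)/(-3 + r))
(2*(5 + 9) + (T(2) - 1*22))*(-1*(-140)) = (2*(5 + 9) + ((1 + 2)/(-3 + 2) - 1*22))*(-1*(-140)) = (2*14 + (3/(-1) - 22))*140 = (28 + (-1*3 - 22))*140 = (28 + (-3 - 22))*140 = (28 - 25)*140 = 3*140 = 420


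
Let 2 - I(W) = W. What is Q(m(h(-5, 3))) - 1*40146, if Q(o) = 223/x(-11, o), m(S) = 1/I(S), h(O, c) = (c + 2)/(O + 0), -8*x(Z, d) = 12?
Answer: -120884/3 ≈ -40295.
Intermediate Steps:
I(W) = 2 - W
x(Z, d) = -3/2 (x(Z, d) = -⅛*12 = -3/2)
h(O, c) = (2 + c)/O
m(S) = 1/(2 - S)
Q(o) = -446/3 (Q(o) = 223/(-3/2) = 223*(-⅔) = -446/3)
Q(m(h(-5, 3))) - 1*40146 = -446/3 - 1*40146 = -446/3 - 40146 = -120884/3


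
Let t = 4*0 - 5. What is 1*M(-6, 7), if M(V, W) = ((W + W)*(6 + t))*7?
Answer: 98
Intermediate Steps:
t = -5 (t = 0 - 5 = -5)
M(V, W) = 14*W (M(V, W) = ((W + W)*(6 - 5))*7 = ((2*W)*1)*7 = (2*W)*7 = 14*W)
1*M(-6, 7) = 1*(14*7) = 1*98 = 98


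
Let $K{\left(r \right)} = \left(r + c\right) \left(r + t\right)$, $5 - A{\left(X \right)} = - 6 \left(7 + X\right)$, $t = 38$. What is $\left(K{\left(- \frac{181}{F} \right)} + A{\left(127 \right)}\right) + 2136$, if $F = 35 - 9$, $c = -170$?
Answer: $- \frac{1722187}{676} \approx -2547.6$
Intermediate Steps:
$A{\left(X \right)} = 47 + 6 X$ ($A{\left(X \right)} = 5 - - 6 \left(7 + X\right) = 5 - \left(-42 - 6 X\right) = 5 + \left(42 + 6 X\right) = 47 + 6 X$)
$F = 26$
$K{\left(r \right)} = \left(-170 + r\right) \left(38 + r\right)$ ($K{\left(r \right)} = \left(r - 170\right) \left(r + 38\right) = \left(-170 + r\right) \left(38 + r\right)$)
$\left(K{\left(- \frac{181}{F} \right)} + A{\left(127 \right)}\right) + 2136 = \left(\left(-6460 + \left(- \frac{181}{26}\right)^{2} - 132 \left(- \frac{181}{26}\right)\right) + \left(47 + 6 \cdot 127\right)\right) + 2136 = \left(\left(-6460 + \left(\left(-181\right) \frac{1}{26}\right)^{2} - 132 \left(\left(-181\right) \frac{1}{26}\right)\right) + \left(47 + 762\right)\right) + 2136 = \left(\left(-6460 + \left(- \frac{181}{26}\right)^{2} - - \frac{11946}{13}\right) + 809\right) + 2136 = \left(\left(-6460 + \frac{32761}{676} + \frac{11946}{13}\right) + 809\right) + 2136 = \left(- \frac{3713007}{676} + 809\right) + 2136 = - \frac{3166123}{676} + 2136 = - \frac{1722187}{676}$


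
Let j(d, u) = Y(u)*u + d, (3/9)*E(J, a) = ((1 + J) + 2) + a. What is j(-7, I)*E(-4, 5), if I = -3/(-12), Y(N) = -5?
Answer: -99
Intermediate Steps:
E(J, a) = 9 + 3*J + 3*a (E(J, a) = 3*(((1 + J) + 2) + a) = 3*((3 + J) + a) = 3*(3 + J + a) = 9 + 3*J + 3*a)
I = 1/4 (I = -3*(-1/12) = 1/4 ≈ 0.25000)
j(d, u) = d - 5*u (j(d, u) = -5*u + d = d - 5*u)
j(-7, I)*E(-4, 5) = (-7 - 5*1/4)*(9 + 3*(-4) + 3*5) = (-7 - 5/4)*(9 - 12 + 15) = -33/4*12 = -99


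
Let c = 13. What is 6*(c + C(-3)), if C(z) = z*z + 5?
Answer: 162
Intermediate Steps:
C(z) = 5 + z**2 (C(z) = z**2 + 5 = 5 + z**2)
6*(c + C(-3)) = 6*(13 + (5 + (-3)**2)) = 6*(13 + (5 + 9)) = 6*(13 + 14) = 6*27 = 162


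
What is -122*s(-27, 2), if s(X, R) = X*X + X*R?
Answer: -82350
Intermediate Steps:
s(X, R) = X**2 + R*X
-122*s(-27, 2) = -(-3294)*(2 - 27) = -(-3294)*(-25) = -122*675 = -82350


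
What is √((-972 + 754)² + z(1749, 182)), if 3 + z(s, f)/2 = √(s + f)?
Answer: √(47518 + 2*√1931) ≈ 218.19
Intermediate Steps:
z(s, f) = -6 + 2*√(f + s) (z(s, f) = -6 + 2*√(s + f) = -6 + 2*√(f + s))
√((-972 + 754)² + z(1749, 182)) = √((-972 + 754)² + (-6 + 2*√(182 + 1749))) = √((-218)² + (-6 + 2*√1931)) = √(47524 + (-6 + 2*√1931)) = √(47518 + 2*√1931)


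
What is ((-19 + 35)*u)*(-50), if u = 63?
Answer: -50400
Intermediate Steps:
((-19 + 35)*u)*(-50) = ((-19 + 35)*63)*(-50) = (16*63)*(-50) = 1008*(-50) = -50400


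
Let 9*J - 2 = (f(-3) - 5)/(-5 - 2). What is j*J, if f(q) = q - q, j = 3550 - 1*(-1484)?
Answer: 31882/21 ≈ 1518.2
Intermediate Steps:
j = 5034 (j = 3550 + 1484 = 5034)
f(q) = 0
J = 19/63 (J = 2/9 + ((0 - 5)/(-5 - 2))/9 = 2/9 + (-5/(-7))/9 = 2/9 + (-5*(-⅐))/9 = 2/9 + (⅑)*(5/7) = 2/9 + 5/63 = 19/63 ≈ 0.30159)
j*J = 5034*(19/63) = 31882/21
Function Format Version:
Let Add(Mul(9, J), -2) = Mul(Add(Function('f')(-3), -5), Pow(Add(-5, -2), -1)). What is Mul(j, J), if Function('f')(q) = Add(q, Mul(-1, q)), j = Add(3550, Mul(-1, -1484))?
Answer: Rational(31882, 21) ≈ 1518.2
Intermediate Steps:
j = 5034 (j = Add(3550, 1484) = 5034)
Function('f')(q) = 0
J = Rational(19, 63) (J = Add(Rational(2, 9), Mul(Rational(1, 9), Mul(Add(0, -5), Pow(Add(-5, -2), -1)))) = Add(Rational(2, 9), Mul(Rational(1, 9), Mul(-5, Pow(-7, -1)))) = Add(Rational(2, 9), Mul(Rational(1, 9), Mul(-5, Rational(-1, 7)))) = Add(Rational(2, 9), Mul(Rational(1, 9), Rational(5, 7))) = Add(Rational(2, 9), Rational(5, 63)) = Rational(19, 63) ≈ 0.30159)
Mul(j, J) = Mul(5034, Rational(19, 63)) = Rational(31882, 21)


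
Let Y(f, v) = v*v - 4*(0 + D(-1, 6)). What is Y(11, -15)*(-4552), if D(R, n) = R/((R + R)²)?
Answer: -1028752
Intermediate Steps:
D(R, n) = 1/(4*R) (D(R, n) = R/((2*R)²) = R/((4*R²)) = R*(1/(4*R²)) = 1/(4*R))
Y(f, v) = 1 + v² (Y(f, v) = v*v - 4*(0 + (¼)/(-1)) = v² - 4*(0 + (¼)*(-1)) = v² - 4*(0 - ¼) = v² - 4*(-¼) = v² + 1 = 1 + v²)
Y(11, -15)*(-4552) = (1 + (-15)²)*(-4552) = (1 + 225)*(-4552) = 226*(-4552) = -1028752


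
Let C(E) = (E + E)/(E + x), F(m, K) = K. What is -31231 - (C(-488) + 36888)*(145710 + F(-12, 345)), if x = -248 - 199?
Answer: -1007529919213/187 ≈ -5.3879e+9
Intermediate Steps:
x = -447
C(E) = 2*E/(-447 + E) (C(E) = (E + E)/(E - 447) = (2*E)/(-447 + E) = 2*E/(-447 + E))
-31231 - (C(-488) + 36888)*(145710 + F(-12, 345)) = -31231 - (2*(-488)/(-447 - 488) + 36888)*(145710 + 345) = -31231 - (2*(-488)/(-935) + 36888)*146055 = -31231 - (2*(-488)*(-1/935) + 36888)*146055 = -31231 - (976/935 + 36888)*146055 = -31231 - 34491256*146055/935 = -31231 - 1*1007524079016/187 = -31231 - 1007524079016/187 = -1007529919213/187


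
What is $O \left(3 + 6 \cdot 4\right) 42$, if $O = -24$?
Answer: $-27216$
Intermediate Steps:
$O \left(3 + 6 \cdot 4\right) 42 = - 24 \left(3 + 6 \cdot 4\right) 42 = - 24 \left(3 + 24\right) 42 = \left(-24\right) 27 \cdot 42 = \left(-648\right) 42 = -27216$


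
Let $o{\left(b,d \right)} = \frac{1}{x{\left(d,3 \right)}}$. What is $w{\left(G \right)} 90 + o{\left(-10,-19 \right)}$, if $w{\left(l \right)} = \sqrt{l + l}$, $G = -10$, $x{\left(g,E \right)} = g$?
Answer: $- \frac{1}{19} + 180 i \sqrt{5} \approx -0.052632 + 402.49 i$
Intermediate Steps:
$o{\left(b,d \right)} = \frac{1}{d}$
$w{\left(l \right)} = \sqrt{2} \sqrt{l}$ ($w{\left(l \right)} = \sqrt{2 l} = \sqrt{2} \sqrt{l}$)
$w{\left(G \right)} 90 + o{\left(-10,-19 \right)} = \sqrt{2} \sqrt{-10} \cdot 90 + \frac{1}{-19} = \sqrt{2} i \sqrt{10} \cdot 90 - \frac{1}{19} = 2 i \sqrt{5} \cdot 90 - \frac{1}{19} = 180 i \sqrt{5} - \frac{1}{19} = - \frac{1}{19} + 180 i \sqrt{5}$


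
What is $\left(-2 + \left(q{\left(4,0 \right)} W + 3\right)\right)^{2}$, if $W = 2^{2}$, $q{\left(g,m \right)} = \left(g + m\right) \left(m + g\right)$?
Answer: $4225$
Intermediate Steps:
$q{\left(g,m \right)} = \left(g + m\right)^{2}$ ($q{\left(g,m \right)} = \left(g + m\right) \left(g + m\right) = \left(g + m\right)^{2}$)
$W = 4$
$\left(-2 + \left(q{\left(4,0 \right)} W + 3\right)\right)^{2} = \left(-2 + \left(\left(4 + 0\right)^{2} \cdot 4 + 3\right)\right)^{2} = \left(-2 + \left(4^{2} \cdot 4 + 3\right)\right)^{2} = \left(-2 + \left(16 \cdot 4 + 3\right)\right)^{2} = \left(-2 + \left(64 + 3\right)\right)^{2} = \left(-2 + 67\right)^{2} = 65^{2} = 4225$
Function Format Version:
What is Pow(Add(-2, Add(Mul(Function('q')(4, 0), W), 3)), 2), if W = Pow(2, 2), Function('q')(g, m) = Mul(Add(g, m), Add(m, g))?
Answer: 4225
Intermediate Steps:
Function('q')(g, m) = Pow(Add(g, m), 2) (Function('q')(g, m) = Mul(Add(g, m), Add(g, m)) = Pow(Add(g, m), 2))
W = 4
Pow(Add(-2, Add(Mul(Function('q')(4, 0), W), 3)), 2) = Pow(Add(-2, Add(Mul(Pow(Add(4, 0), 2), 4), 3)), 2) = Pow(Add(-2, Add(Mul(Pow(4, 2), 4), 3)), 2) = Pow(Add(-2, Add(Mul(16, 4), 3)), 2) = Pow(Add(-2, Add(64, 3)), 2) = Pow(Add(-2, 67), 2) = Pow(65, 2) = 4225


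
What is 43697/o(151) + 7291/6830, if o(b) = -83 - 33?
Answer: -148802377/396140 ≈ -375.63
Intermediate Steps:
o(b) = -116
43697/o(151) + 7291/6830 = 43697/(-116) + 7291/6830 = 43697*(-1/116) + 7291*(1/6830) = -43697/116 + 7291/6830 = -148802377/396140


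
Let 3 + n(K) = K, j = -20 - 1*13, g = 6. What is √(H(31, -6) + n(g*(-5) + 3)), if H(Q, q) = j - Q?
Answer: I*√94 ≈ 9.6954*I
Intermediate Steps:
j = -33 (j = -20 - 13 = -33)
n(K) = -3 + K
H(Q, q) = -33 - Q
√(H(31, -6) + n(g*(-5) + 3)) = √((-33 - 1*31) + (-3 + (6*(-5) + 3))) = √((-33 - 31) + (-3 + (-30 + 3))) = √(-64 + (-3 - 27)) = √(-64 - 30) = √(-94) = I*√94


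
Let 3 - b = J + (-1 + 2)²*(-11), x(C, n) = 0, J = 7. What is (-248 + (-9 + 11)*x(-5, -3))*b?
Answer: -1736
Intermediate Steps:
b = 7 (b = 3 - (7 + (-1 + 2)²*(-11)) = 3 - (7 + 1²*(-11)) = 3 - (7 + 1*(-11)) = 3 - (7 - 11) = 3 - 1*(-4) = 3 + 4 = 7)
(-248 + (-9 + 11)*x(-5, -3))*b = (-248 + (-9 + 11)*0)*7 = (-248 + 2*0)*7 = (-248 + 0)*7 = -248*7 = -1736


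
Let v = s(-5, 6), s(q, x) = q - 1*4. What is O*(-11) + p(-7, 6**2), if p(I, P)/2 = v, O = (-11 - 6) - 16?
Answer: 345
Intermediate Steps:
s(q, x) = -4 + q (s(q, x) = q - 4 = -4 + q)
O = -33 (O = -17 - 16 = -33)
v = -9 (v = -4 - 5 = -9)
p(I, P) = -18 (p(I, P) = 2*(-9) = -18)
O*(-11) + p(-7, 6**2) = -33*(-11) - 18 = 363 - 18 = 345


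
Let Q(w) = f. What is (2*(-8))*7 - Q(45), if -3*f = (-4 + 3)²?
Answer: -335/3 ≈ -111.67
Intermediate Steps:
f = -⅓ (f = -(-4 + 3)²/3 = -⅓*(-1)² = -⅓*1 = -⅓ ≈ -0.33333)
Q(w) = -⅓
(2*(-8))*7 - Q(45) = (2*(-8))*7 - 1*(-⅓) = -16*7 + ⅓ = -112 + ⅓ = -335/3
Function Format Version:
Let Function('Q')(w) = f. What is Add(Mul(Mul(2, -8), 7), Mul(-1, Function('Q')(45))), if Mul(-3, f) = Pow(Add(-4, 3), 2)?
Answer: Rational(-335, 3) ≈ -111.67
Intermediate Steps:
f = Rational(-1, 3) (f = Mul(Rational(-1, 3), Pow(Add(-4, 3), 2)) = Mul(Rational(-1, 3), Pow(-1, 2)) = Mul(Rational(-1, 3), 1) = Rational(-1, 3) ≈ -0.33333)
Function('Q')(w) = Rational(-1, 3)
Add(Mul(Mul(2, -8), 7), Mul(-1, Function('Q')(45))) = Add(Mul(Mul(2, -8), 7), Mul(-1, Rational(-1, 3))) = Add(Mul(-16, 7), Rational(1, 3)) = Add(-112, Rational(1, 3)) = Rational(-335, 3)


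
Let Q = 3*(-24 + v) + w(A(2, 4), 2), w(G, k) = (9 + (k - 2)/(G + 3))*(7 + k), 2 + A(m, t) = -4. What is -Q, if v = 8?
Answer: -33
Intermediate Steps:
A(m, t) = -6 (A(m, t) = -2 - 4 = -6)
w(G, k) = (7 + k)*(9 + (-2 + k)/(3 + G)) (w(G, k) = (9 + (-2 + k)/(3 + G))*(7 + k) = (7 + k)*(9 + (-2 + k)/(3 + G)))
Q = 33 (Q = 3*(-24 + 8) + (175 + 2² + 32*2 + 63*(-6) + 9*(-6)*2)/(3 - 6) = 3*(-16) + (175 + 4 + 64 - 378 - 108)/(-3) = -48 - ⅓*(-243) = -48 + 81 = 33)
-Q = -1*33 = -33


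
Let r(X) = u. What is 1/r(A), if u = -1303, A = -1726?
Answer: -1/1303 ≈ -0.00076746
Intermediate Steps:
r(X) = -1303
1/r(A) = 1/(-1303) = -1/1303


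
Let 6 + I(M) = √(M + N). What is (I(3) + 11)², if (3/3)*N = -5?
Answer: (5 + I*√2)² ≈ 23.0 + 14.142*I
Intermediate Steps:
N = -5
I(M) = -6 + √(-5 + M) (I(M) = -6 + √(M - 5) = -6 + √(-5 + M))
(I(3) + 11)² = ((-6 + √(-5 + 3)) + 11)² = ((-6 + √(-2)) + 11)² = ((-6 + I*√2) + 11)² = (5 + I*√2)²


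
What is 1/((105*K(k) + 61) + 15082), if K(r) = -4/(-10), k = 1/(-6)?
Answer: 1/15185 ≈ 6.5855e-5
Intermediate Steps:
k = -⅙ ≈ -0.16667
K(r) = ⅖ (K(r) = -4*(-⅒) = ⅖)
1/((105*K(k) + 61) + 15082) = 1/((105*(⅖) + 61) + 15082) = 1/((42 + 61) + 15082) = 1/(103 + 15082) = 1/15185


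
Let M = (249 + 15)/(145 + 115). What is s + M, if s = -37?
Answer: -2339/65 ≈ -35.985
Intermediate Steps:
M = 66/65 (M = 264/260 = 264*(1/260) = 66/65 ≈ 1.0154)
s + M = -37 + 66/65 = -2339/65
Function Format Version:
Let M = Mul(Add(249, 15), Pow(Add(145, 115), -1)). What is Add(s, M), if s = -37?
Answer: Rational(-2339, 65) ≈ -35.985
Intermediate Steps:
M = Rational(66, 65) (M = Mul(264, Pow(260, -1)) = Mul(264, Rational(1, 260)) = Rational(66, 65) ≈ 1.0154)
Add(s, M) = Add(-37, Rational(66, 65)) = Rational(-2339, 65)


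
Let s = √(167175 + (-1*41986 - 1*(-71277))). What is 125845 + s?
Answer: 125845 + √196466 ≈ 1.2629e+5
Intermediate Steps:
s = √196466 (s = √(167175 + (-41986 + 71277)) = √(167175 + 29291) = √196466 ≈ 443.24)
125845 + s = 125845 + √196466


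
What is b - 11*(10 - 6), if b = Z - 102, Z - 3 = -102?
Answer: -245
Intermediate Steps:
Z = -99 (Z = 3 - 102 = -99)
b = -201 (b = -99 - 102 = -201)
b - 11*(10 - 6) = -201 - 11*(10 - 6) = -201 - 11*4 = -201 - 44 = -245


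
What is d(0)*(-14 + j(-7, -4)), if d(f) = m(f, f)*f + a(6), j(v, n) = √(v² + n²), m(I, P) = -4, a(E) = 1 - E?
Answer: 70 - 5*√65 ≈ 29.689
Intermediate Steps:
j(v, n) = √(n² + v²)
d(f) = -5 - 4*f (d(f) = -4*f + (1 - 1*6) = -4*f + (1 - 6) = -4*f - 5 = -5 - 4*f)
d(0)*(-14 + j(-7, -4)) = (-5 - 4*0)*(-14 + √((-4)² + (-7)²)) = (-5 + 0)*(-14 + √(16 + 49)) = -5*(-14 + √65) = 70 - 5*√65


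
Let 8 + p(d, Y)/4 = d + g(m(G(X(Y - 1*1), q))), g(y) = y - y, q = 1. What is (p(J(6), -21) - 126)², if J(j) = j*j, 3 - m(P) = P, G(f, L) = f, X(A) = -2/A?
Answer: 196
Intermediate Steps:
m(P) = 3 - P
g(y) = 0
J(j) = j²
p(d, Y) = -32 + 4*d (p(d, Y) = -32 + 4*(d + 0) = -32 + 4*d)
(p(J(6), -21) - 126)² = ((-32 + 4*6²) - 126)² = ((-32 + 4*36) - 126)² = ((-32 + 144) - 126)² = (112 - 126)² = (-14)² = 196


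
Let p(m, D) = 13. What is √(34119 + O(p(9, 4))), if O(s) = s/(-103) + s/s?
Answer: 9*√4468861/103 ≈ 184.72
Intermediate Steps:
O(s) = 1 - s/103 (O(s) = s*(-1/103) + 1 = -s/103 + 1 = 1 - s/103)
√(34119 + O(p(9, 4))) = √(34119 + (1 - 1/103*13)) = √(34119 + (1 - 13/103)) = √(34119 + 90/103) = √(3514347/103) = 9*√4468861/103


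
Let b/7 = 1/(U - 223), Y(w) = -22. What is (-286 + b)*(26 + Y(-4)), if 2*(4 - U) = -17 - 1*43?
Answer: -30892/27 ≈ -1144.1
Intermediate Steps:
U = 34 (U = 4 - (-17 - 1*43)/2 = 4 - (-17 - 43)/2 = 4 - 1/2*(-60) = 4 + 30 = 34)
b = -1/27 (b = 7/(34 - 223) = 7/(-189) = 7*(-1/189) = -1/27 ≈ -0.037037)
(-286 + b)*(26 + Y(-4)) = (-286 - 1/27)*(26 - 22) = -7723/27*4 = -30892/27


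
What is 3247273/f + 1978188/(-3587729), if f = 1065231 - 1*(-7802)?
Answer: 9527674508813/3849751612057 ≈ 2.4749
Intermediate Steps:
f = 1073033 (f = 1065231 + 7802 = 1073033)
3247273/f + 1978188/(-3587729) = 3247273/1073033 + 1978188/(-3587729) = 3247273*(1/1073033) + 1978188*(-1/3587729) = 3247273/1073033 - 1978188/3587729 = 9527674508813/3849751612057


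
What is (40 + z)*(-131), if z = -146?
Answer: 13886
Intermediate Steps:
(40 + z)*(-131) = (40 - 146)*(-131) = -106*(-131) = 13886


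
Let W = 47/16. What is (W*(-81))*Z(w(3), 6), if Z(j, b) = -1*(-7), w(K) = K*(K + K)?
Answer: -26649/16 ≈ -1665.6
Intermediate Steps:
w(K) = 2*K² (w(K) = K*(2*K) = 2*K²)
W = 47/16 (W = 47*(1/16) = 47/16 ≈ 2.9375)
Z(j, b) = 7
(W*(-81))*Z(w(3), 6) = ((47/16)*(-81))*7 = -3807/16*7 = -26649/16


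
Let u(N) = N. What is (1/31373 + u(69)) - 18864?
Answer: -589655534/31373 ≈ -18795.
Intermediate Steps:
(1/31373 + u(69)) - 18864 = (1/31373 + 69) - 18864 = 2164738/31373 - 18864 = -589655534/31373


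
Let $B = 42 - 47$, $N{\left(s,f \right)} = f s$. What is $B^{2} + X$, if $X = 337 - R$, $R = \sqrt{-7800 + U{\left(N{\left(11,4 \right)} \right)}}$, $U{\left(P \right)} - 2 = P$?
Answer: $362 - i \sqrt{7754} \approx 362.0 - 88.057 i$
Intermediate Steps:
$U{\left(P \right)} = 2 + P$
$B = -5$ ($B = 42 - 47 = -5$)
$R = i \sqrt{7754}$ ($R = \sqrt{-7800 + \left(2 + 4 \cdot 11\right)} = \sqrt{-7800 + \left(2 + 44\right)} = \sqrt{-7800 + 46} = \sqrt{-7754} = i \sqrt{7754} \approx 88.057 i$)
$X = 337 - i \sqrt{7754} \approx 337.0 - 88.057 i$
$B^{2} + X = \left(-5\right)^{2} + \left(337 - i \sqrt{7754}\right) = 25 + \left(337 - i \sqrt{7754}\right) = 362 - i \sqrt{7754}$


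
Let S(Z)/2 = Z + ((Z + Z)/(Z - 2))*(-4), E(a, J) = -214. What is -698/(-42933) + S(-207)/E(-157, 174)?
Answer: 16067081/7934799 ≈ 2.0249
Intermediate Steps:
S(Z) = 2*Z - 16*Z/(-2 + Z) (S(Z) = 2*(Z + ((Z + Z)/(Z - 2))*(-4)) = 2*(Z + ((2*Z)/(-2 + Z))*(-4)) = 2*(Z + (2*Z/(-2 + Z))*(-4)) = 2*(Z - 8*Z/(-2 + Z)) = 2*Z - 16*Z/(-2 + Z))
-698/(-42933) + S(-207)/E(-157, 174) = -698/(-42933) + (2*(-207)*(-10 - 207)/(-2 - 207))/(-214) = -698*(-1/42933) + (2*(-207)*(-217)/(-209))*(-1/214) = 698/42933 + (2*(-207)*(-1/209)*(-217))*(-1/214) = 698/42933 - 89838/209*(-1/214) = 698/42933 + 44919/22363 = 16067081/7934799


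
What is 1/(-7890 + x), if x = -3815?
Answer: -1/11705 ≈ -8.5434e-5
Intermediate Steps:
1/(-7890 + x) = 1/(-7890 - 3815) = 1/(-11705) = -1/11705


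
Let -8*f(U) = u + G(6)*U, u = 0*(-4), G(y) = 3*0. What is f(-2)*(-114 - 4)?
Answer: 0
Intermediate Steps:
G(y) = 0
u = 0
f(U) = 0 (f(U) = -(0 + 0*U)/8 = -(0 + 0)/8 = -⅛*0 = 0)
f(-2)*(-114 - 4) = 0*(-114 - 4) = 0*(-118) = 0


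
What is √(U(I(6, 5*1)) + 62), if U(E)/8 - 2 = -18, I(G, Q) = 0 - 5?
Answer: I*√66 ≈ 8.124*I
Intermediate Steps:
I(G, Q) = -5
U(E) = -128 (U(E) = 16 + 8*(-18) = 16 - 144 = -128)
√(U(I(6, 5*1)) + 62) = √(-128 + 62) = √(-66) = I*√66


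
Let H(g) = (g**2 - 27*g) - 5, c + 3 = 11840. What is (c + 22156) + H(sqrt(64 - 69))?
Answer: 33983 - 27*I*sqrt(5) ≈ 33983.0 - 60.374*I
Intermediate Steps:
c = 11837 (c = -3 + 11840 = 11837)
H(g) = -5 + g**2 - 27*g
(c + 22156) + H(sqrt(64 - 69)) = (11837 + 22156) + (-5 + (sqrt(64 - 69))**2 - 27*sqrt(64 - 69)) = 33993 + (-5 + (sqrt(-5))**2 - 27*I*sqrt(5)) = 33993 + (-5 + (I*sqrt(5))**2 - 27*I*sqrt(5)) = 33993 + (-5 - 5 - 27*I*sqrt(5)) = 33993 + (-10 - 27*I*sqrt(5)) = 33983 - 27*I*sqrt(5)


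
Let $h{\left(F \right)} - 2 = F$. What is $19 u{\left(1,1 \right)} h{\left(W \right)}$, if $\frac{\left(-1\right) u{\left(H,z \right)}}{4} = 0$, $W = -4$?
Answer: $0$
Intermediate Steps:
$h{\left(F \right)} = 2 + F$
$u{\left(H,z \right)} = 0$ ($u{\left(H,z \right)} = \left(-4\right) 0 = 0$)
$19 u{\left(1,1 \right)} h{\left(W \right)} = 19 \cdot 0 \left(2 - 4\right) = 0 \left(-2\right) = 0$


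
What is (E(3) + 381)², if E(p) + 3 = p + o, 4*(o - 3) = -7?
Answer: 2337841/16 ≈ 1.4612e+5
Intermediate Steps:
o = 5/4 (o = 3 + (¼)*(-7) = 3 - 7/4 = 5/4 ≈ 1.2500)
E(p) = -7/4 + p (E(p) = -3 + (p + 5/4) = -3 + (5/4 + p) = -7/4 + p)
(E(3) + 381)² = ((-7/4 + 3) + 381)² = (5/4 + 381)² = (1529/4)² = 2337841/16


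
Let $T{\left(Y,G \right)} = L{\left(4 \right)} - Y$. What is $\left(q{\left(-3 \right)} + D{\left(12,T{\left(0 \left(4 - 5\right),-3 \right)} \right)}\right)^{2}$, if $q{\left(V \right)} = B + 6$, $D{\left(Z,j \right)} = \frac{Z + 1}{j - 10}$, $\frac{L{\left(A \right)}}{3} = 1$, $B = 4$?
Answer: $\frac{3249}{49} \approx 66.306$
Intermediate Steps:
$L{\left(A \right)} = 3$ ($L{\left(A \right)} = 3 \cdot 1 = 3$)
$T{\left(Y,G \right)} = 3 - Y$
$D{\left(Z,j \right)} = \frac{1 + Z}{-10 + j}$
$q{\left(V \right)} = 10$ ($q{\left(V \right)} = 4 + 6 = 10$)
$\left(q{\left(-3 \right)} + D{\left(12,T{\left(0 \left(4 - 5\right),-3 \right)} \right)}\right)^{2} = \left(10 + \frac{1 + 12}{-10 + \left(3 - 0 \left(4 - 5\right)\right)}\right)^{2} = \left(10 + \frac{1}{-10 + \left(3 - 0 \left(-1\right)\right)} 13\right)^{2} = \left(10 + \frac{1}{-10 + \left(3 - 0\right)} 13\right)^{2} = \left(10 + \frac{1}{-10 + \left(3 + 0\right)} 13\right)^{2} = \left(10 + \frac{1}{-10 + 3} \cdot 13\right)^{2} = \left(10 + \frac{1}{-7} \cdot 13\right)^{2} = \left(10 - \frac{13}{7}\right)^{2} = \left(\frac{57}{7}\right)^{2} = \frac{3249}{49}$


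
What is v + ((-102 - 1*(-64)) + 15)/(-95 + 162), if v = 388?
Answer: 25973/67 ≈ 387.66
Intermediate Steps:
v + ((-102 - 1*(-64)) + 15)/(-95 + 162) = 388 + ((-102 - 1*(-64)) + 15)/(-95 + 162) = 388 + ((-102 + 64) + 15)/67 = 388 + (-38 + 15)*(1/67) = 388 - 23*1/67 = 388 - 23/67 = 25973/67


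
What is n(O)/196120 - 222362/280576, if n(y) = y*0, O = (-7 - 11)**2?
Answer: -111181/140288 ≈ -0.79252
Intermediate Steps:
O = 324 (O = (-18)**2 = 324)
n(y) = 0
n(O)/196120 - 222362/280576 = 0/196120 - 222362/280576 = 0*(1/196120) - 222362*1/280576 = 0 - 111181/140288 = -111181/140288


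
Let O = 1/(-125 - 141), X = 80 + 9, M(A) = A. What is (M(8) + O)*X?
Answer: 189303/266 ≈ 711.67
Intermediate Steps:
X = 89
O = -1/266 (O = 1/(-266) = -1/266 ≈ -0.0037594)
(M(8) + O)*X = (8 - 1/266)*89 = (2127/266)*89 = 189303/266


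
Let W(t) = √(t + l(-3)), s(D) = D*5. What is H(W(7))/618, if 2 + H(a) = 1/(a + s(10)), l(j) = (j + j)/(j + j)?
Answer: -2467/770028 - √2/770028 ≈ -0.0032056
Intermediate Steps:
l(j) = 1 (l(j) = (2*j)/((2*j)) = (2*j)*(1/(2*j)) = 1)
s(D) = 5*D
W(t) = √(1 + t) (W(t) = √(t + 1) = √(1 + t))
H(a) = -2 + 1/(50 + a) (H(a) = -2 + 1/(a + 5*10) = -2 + 1/(a + 50) = -2 + 1/(50 + a))
H(W(7))/618 = ((-99 - 2*√(1 + 7))/(50 + √(1 + 7)))/618 = ((-99 - 4*√2)/(50 + √8))*(1/618) = ((-99 - 4*√2)/(50 + 2*√2))*(1/618) = (-99 - 4*√2)/(618*(50 + 2*√2))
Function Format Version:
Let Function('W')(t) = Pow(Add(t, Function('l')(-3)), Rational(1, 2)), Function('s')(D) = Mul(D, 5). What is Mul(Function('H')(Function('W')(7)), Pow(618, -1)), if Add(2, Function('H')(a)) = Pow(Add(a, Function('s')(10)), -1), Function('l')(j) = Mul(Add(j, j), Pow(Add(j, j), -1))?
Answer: Add(Rational(-2467, 770028), Mul(Rational(-1, 770028), Pow(2, Rational(1, 2)))) ≈ -0.0032056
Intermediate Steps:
Function('l')(j) = 1 (Function('l')(j) = Mul(Mul(2, j), Pow(Mul(2, j), -1)) = Mul(Mul(2, j), Mul(Rational(1, 2), Pow(j, -1))) = 1)
Function('s')(D) = Mul(5, D)
Function('W')(t) = Pow(Add(1, t), Rational(1, 2)) (Function('W')(t) = Pow(Add(t, 1), Rational(1, 2)) = Pow(Add(1, t), Rational(1, 2)))
Function('H')(a) = Add(-2, Pow(Add(50, a), -1)) (Function('H')(a) = Add(-2, Pow(Add(a, Mul(5, 10)), -1)) = Add(-2, Pow(Add(a, 50), -1)) = Add(-2, Pow(Add(50, a), -1)))
Mul(Function('H')(Function('W')(7)), Pow(618, -1)) = Mul(Mul(Pow(Add(50, Pow(Add(1, 7), Rational(1, 2))), -1), Add(-99, Mul(-2, Pow(Add(1, 7), Rational(1, 2))))), Pow(618, -1)) = Mul(Mul(Pow(Add(50, Pow(8, Rational(1, 2))), -1), Add(-99, Mul(-2, Pow(8, Rational(1, 2))))), Rational(1, 618)) = Mul(Mul(Pow(Add(50, Mul(2, Pow(2, Rational(1, 2)))), -1), Add(-99, Mul(-2, Mul(2, Pow(2, Rational(1, 2)))))), Rational(1, 618)) = Mul(Mul(Pow(Add(50, Mul(2, Pow(2, Rational(1, 2)))), -1), Add(-99, Mul(-4, Pow(2, Rational(1, 2))))), Rational(1, 618)) = Mul(Rational(1, 618), Pow(Add(50, Mul(2, Pow(2, Rational(1, 2)))), -1), Add(-99, Mul(-4, Pow(2, Rational(1, 2)))))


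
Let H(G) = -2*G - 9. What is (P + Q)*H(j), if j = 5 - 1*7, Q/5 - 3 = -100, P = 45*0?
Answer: 2425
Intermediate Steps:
P = 0
Q = -485 (Q = 15 + 5*(-100) = 15 - 500 = -485)
j = -2 (j = 5 - 7 = -2)
H(G) = -9 - 2*G
(P + Q)*H(j) = (0 - 485)*(-9 - 2*(-2)) = -485*(-9 + 4) = -485*(-5) = 2425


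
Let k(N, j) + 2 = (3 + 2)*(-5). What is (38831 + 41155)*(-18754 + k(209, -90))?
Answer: -1502217066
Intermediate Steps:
k(N, j) = -27 (k(N, j) = -2 + (3 + 2)*(-5) = -2 + 5*(-5) = -2 - 25 = -27)
(38831 + 41155)*(-18754 + k(209, -90)) = (38831 + 41155)*(-18754 - 27) = 79986*(-18781) = -1502217066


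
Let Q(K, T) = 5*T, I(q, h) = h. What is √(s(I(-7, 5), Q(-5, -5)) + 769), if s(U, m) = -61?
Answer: 2*√177 ≈ 26.608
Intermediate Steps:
√(s(I(-7, 5), Q(-5, -5)) + 769) = √(-61 + 769) = √708 = 2*√177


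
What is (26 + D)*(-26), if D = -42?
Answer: 416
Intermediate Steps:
(26 + D)*(-26) = (26 - 42)*(-26) = -16*(-26) = 416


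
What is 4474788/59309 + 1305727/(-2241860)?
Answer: 9954406863037/132962474740 ≈ 74.866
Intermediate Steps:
4474788/59309 + 1305727/(-2241860) = 4474788*(1/59309) + 1305727*(-1/2241860) = 4474788/59309 - 1305727/2241860 = 9954406863037/132962474740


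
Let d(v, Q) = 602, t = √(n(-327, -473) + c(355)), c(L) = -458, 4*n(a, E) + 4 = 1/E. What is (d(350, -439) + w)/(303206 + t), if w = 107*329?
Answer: 6846700750120/57979632956447 - 23870*I*√410766917/57979632956447 ≈ 0.11809 - 8.344e-6*I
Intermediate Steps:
n(a, E) = -1 + 1/(4*E)
t = I*√410766917/946 (t = √((¼ - 1*(-473))/(-473) - 458) = √(-(¼ + 473)/473 - 458) = √(-1/473*1893/4 - 458) = √(-1893/1892 - 458) = √(-868429/1892) = I*√410766917/946 ≈ 21.424*I)
w = 35203
(d(350, -439) + w)/(303206 + t) = (602 + 35203)/(303206 + I*√410766917/946) = 35805/(303206 + I*√410766917/946)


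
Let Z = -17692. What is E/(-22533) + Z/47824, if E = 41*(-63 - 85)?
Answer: -104689/1040172 ≈ -0.10065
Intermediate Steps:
E = -6068 (E = 41*(-148) = -6068)
E/(-22533) + Z/47824 = -6068/(-22533) - 17692/47824 = -6068*(-1/22533) - 17692*1/47824 = 164/609 - 4423/11956 = -104689/1040172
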